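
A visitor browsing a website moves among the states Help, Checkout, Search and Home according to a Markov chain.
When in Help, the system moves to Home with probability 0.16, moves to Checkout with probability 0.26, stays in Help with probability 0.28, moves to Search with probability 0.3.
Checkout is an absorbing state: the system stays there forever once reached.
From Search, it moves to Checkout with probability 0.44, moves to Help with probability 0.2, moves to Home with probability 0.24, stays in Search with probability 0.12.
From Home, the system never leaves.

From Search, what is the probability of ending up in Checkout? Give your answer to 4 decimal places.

Let h(s) be the probability of absorption at Checkout starting from transient state s. Then h(Checkout) = 1 and h(Home) = 0. By first-step analysis:
h(Help) = 0.28·h(Help) + 0.26·1 + 0.3·h(Search) + 0.16·0
h(Search) = 0.2·h(Help) + 0.44·1 + 0.12·h(Search) + 0.24·0
Solving: h(Help) = 0.6290, h(Search) = 0.6430.
Starting from Search, the probability is 0.6430.

0.6430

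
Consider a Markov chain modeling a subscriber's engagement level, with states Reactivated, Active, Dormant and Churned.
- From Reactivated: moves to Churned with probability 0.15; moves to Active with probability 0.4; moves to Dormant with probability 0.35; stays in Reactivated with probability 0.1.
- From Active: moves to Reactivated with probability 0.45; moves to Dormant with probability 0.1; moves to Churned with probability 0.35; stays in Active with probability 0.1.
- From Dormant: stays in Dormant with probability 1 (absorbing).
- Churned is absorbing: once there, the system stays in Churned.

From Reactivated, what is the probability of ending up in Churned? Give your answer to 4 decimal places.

0.4365

Let h(s) be the probability of absorption at Churned starting from transient state s. Then h(Churned) = 1 and h(Dormant) = 0. By first-step analysis:
h(Reactivated) = 0.1·h(Reactivated) + 0.4·h(Active) + 0.35·0 + 0.15·1
h(Active) = 0.45·h(Reactivated) + 0.1·h(Active) + 0.1·0 + 0.35·1
Solving: h(Reactivated) = 0.4365, h(Active) = 0.6071.
Starting from Reactivated, the probability is 0.4365.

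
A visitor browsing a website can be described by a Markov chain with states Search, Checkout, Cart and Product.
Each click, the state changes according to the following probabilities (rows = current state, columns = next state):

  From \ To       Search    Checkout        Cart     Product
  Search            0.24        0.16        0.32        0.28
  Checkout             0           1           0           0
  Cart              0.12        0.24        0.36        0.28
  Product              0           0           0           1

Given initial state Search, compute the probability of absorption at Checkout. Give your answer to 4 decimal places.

Let h(s) be the probability of absorption at Checkout starting from transient state s. Then h(Checkout) = 1 and h(Product) = 0. By first-step analysis:
h(Search) = 0.24·h(Search) + 0.16·1 + 0.32·h(Cart) + 0.28·0
h(Cart) = 0.12·h(Search) + 0.24·1 + 0.36·h(Cart) + 0.28·0
Solving: h(Search) = 0.4000, h(Cart) = 0.4500.
Starting from Search, the probability is 0.4000.

0.4000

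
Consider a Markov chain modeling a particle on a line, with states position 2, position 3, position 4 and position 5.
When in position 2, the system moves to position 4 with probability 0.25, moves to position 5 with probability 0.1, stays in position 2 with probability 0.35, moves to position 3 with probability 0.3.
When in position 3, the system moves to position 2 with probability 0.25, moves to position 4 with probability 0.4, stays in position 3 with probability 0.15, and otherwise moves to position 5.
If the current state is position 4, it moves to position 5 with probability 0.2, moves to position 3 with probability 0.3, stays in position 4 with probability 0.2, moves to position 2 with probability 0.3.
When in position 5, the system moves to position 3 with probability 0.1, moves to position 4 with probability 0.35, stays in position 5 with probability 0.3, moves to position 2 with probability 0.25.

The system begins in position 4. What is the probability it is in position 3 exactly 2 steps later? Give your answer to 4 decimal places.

0.2150

Propagate the distribution vector 2 steps from position 4.
After 0 steps: (0.0000, 0.0000, 1.0000, 0.0000)
After 1 step: (0.3000, 0.3000, 0.2000, 0.2000)
After 2 steps: (0.2900, 0.2150, 0.3050, 0.1900)
P(in position 3 after 2 steps) = 0.2150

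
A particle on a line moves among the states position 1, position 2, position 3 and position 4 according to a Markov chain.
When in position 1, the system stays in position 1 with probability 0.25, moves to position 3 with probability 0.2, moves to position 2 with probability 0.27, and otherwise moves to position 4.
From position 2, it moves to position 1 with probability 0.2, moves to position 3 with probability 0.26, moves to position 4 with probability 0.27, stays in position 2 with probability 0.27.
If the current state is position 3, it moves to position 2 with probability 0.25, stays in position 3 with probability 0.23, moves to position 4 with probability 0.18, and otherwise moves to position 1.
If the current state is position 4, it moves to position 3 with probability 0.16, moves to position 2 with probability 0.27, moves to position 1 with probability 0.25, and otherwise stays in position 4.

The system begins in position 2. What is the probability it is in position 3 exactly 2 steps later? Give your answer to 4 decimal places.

0.2132

Propagate the distribution vector 2 steps from position 2.
After 0 steps: (0.0000, 1.0000, 0.0000, 0.0000)
After 1 step: (0.2000, 0.2700, 0.2600, 0.2700)
After 2 steps: (0.2599, 0.2648, 0.2132, 0.2621)
P(in position 3 after 2 steps) = 0.2132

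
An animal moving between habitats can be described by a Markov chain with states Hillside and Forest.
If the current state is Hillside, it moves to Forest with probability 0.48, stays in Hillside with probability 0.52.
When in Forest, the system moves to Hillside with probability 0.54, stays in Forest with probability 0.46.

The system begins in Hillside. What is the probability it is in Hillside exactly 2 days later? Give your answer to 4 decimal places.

Sum over the intermediate state after 1 day:
P = P(Hillside→Hillside)·P(Hillside→Hillside) + P(Hillside→Forest)·P(Forest→Hillside)
  = 0.52×0.52 + 0.48×0.54
  = 0.2704 + 0.2592 = 0.5296

0.5296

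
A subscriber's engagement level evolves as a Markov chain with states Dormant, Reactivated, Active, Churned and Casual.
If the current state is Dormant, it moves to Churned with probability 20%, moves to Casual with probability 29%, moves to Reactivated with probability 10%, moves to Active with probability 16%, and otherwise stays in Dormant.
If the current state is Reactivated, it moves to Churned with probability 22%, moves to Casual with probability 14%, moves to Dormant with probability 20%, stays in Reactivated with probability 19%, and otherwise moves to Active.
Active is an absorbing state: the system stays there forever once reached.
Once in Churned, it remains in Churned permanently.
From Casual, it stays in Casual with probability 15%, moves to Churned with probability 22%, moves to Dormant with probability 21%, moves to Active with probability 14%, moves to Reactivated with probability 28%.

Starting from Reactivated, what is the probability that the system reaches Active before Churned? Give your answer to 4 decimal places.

0.4954

Let h(s) be the probability of absorption at Active starting from transient state s. Then h(Active) = 1 and h(Churned) = 0. By first-step analysis:
h(Dormant) = 0.25·h(Dormant) + 0.1·h(Reactivated) + 0.16·1 + 0.2·0 + 0.29·h(Casual)
h(Reactivated) = 0.2·h(Dormant) + 0.19·h(Reactivated) + 0.25·1 + 0.22·0 + 0.14·h(Casual)
h(Casual) = 0.21·h(Dormant) + 0.28·h(Reactivated) + 0.14·1 + 0.22·0 + 0.15·h(Casual)
Solving: h(Dormant) = 0.4491, h(Reactivated) = 0.4954, h(Casual) = 0.4388.
Starting from Reactivated, the probability is 0.4954.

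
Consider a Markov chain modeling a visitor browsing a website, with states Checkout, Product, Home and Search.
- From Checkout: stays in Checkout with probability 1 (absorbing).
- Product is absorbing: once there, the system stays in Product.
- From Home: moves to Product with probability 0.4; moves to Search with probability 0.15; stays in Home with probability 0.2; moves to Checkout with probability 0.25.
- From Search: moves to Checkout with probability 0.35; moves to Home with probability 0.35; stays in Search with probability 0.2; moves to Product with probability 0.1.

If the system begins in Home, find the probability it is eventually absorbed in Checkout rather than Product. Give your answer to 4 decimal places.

Let h(s) be the probability of absorption at Checkout starting from transient state s. Then h(Checkout) = 1 and h(Product) = 0. By first-step analysis:
h(Home) = 0.25·1 + 0.4·0 + 0.2·h(Home) + 0.15·h(Search)
h(Search) = 0.35·1 + 0.1·0 + 0.35·h(Home) + 0.2·h(Search)
Solving: h(Home) = 0.4298, h(Search) = 0.6255.
Starting from Home, the probability is 0.4298.

0.4298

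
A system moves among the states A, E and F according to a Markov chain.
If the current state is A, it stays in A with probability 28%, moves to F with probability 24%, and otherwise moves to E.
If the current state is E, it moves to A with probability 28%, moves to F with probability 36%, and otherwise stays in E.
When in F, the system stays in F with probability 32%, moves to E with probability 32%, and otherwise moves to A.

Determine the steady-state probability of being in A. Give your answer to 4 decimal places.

Let the stationary distribution be π with π = πP and π_1 + π_2 + π_3 = 1.
π_1 = 0.28·π_1 + 0.28·π_2 + 0.36·π_3
π_2 = 0.48·π_1 + 0.36·π_2 + 0.32·π_3
Solving with the normalization constraint gives π = (0.3049, 0.3841, 0.3110).
So the stationary probability of A is 0.3049.

0.3049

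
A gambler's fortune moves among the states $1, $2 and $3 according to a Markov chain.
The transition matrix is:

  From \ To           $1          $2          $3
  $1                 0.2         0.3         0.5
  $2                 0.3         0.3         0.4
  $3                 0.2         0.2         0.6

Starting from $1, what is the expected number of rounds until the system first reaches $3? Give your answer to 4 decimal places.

Let t(s) be the expected number of rounds to first reach $3 from state s, with t($3) = 0. Conditioning on the first round:
t($1) = 1 + 0.2·t($1) + 0.3·t($2)
t($2) = 1 + 0.3·t($1) + 0.3·t($2)
Solving: t($1) = 2.1277, t($2) = 2.3404.
Expected rounds from $1 to $3: 2.1277.

2.1277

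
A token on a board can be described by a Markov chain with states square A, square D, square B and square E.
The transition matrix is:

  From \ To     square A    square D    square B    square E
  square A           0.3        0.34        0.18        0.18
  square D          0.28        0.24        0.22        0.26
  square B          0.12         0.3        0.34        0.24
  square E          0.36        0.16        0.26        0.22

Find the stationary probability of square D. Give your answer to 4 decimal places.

Let the stationary distribution be π with π = πP and π_1 + π_2 + π_3 + π_4 = 1.
π_1 = 0.3·π_1 + 0.28·π_2 + 0.12·π_3 + 0.36·π_4
π_2 = 0.34·π_1 + 0.24·π_2 + 0.3·π_3 + 0.16·π_4
π_3 = 0.18·π_1 + 0.22·π_2 + 0.34·π_3 + 0.26·π_4
Solving with the normalization constraint gives π = (0.2635, 0.2633, 0.2482, 0.2250).
So the stationary probability of square D is 0.2633.

0.2633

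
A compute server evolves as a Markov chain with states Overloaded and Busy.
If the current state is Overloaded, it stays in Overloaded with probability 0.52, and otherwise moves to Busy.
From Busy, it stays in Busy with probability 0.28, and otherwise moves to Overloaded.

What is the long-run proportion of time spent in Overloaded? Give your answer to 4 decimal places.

Let the stationary distribution be π with π = πP and π_1 + π_2 = 1.
π_1 = 0.52·π_1 + 0.72·π_2
Solving with the normalization constraint gives π = (0.6000, 0.4000).
So the stationary probability of Overloaded is 0.6000.

0.6000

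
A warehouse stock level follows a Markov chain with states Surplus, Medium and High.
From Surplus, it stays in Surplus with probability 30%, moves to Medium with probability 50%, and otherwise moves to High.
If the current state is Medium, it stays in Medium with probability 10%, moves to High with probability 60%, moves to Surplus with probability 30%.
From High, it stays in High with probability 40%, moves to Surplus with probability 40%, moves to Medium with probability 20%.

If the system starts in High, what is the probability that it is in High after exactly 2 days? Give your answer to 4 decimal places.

Sum over the intermediate state after 1 day:
P = P(High→Surplus)·P(Surplus→High) + P(High→Medium)·P(Medium→High) + P(High→High)·P(High→High)
  = 0.4×0.2 + 0.2×0.6 + 0.4×0.4
  = 0.0800 + 0.1200 + 0.1600 = 0.3600

0.3600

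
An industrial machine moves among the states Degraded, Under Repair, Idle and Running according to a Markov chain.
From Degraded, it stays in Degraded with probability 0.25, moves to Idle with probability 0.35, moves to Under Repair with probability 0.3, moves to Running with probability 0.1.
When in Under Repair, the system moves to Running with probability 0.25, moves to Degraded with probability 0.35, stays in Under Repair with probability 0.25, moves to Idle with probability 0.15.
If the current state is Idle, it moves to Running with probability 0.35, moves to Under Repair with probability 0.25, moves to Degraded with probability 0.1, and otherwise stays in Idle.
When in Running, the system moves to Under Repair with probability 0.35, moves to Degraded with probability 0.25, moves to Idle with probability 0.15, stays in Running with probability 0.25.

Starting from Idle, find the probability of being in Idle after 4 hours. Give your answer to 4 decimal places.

Propagate the distribution vector 4 hours from Idle.
After 0 hours: (0.0000, 0.0000, 1.0000, 0.0000)
After 1 hour: (0.1000, 0.2500, 0.3000, 0.3500)
After 2 hours: (0.2300, 0.2900, 0.2150, 0.2650)
After 3 hours: (0.2468, 0.2880, 0.2283, 0.2370)
After 4 hours: (0.2446, 0.2860, 0.2336, 0.2358)
P(in Idle after 4 hours) = 0.2336

0.2336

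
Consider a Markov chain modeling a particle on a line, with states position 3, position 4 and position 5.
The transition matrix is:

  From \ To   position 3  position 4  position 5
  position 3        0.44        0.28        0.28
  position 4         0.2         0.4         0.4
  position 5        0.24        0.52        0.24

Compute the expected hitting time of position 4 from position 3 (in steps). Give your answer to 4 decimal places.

2.9018

Let t(s) be the expected number of steps to first reach position 4 from state s, with t(position 4) = 0. Conditioning on the first step:
t(position 3) = 1 + 0.44·t(position 3) + 0.28·t(position 5)
t(position 5) = 1 + 0.24·t(position 3) + 0.24·t(position 5)
Solving: t(position 3) = 2.9018, t(position 5) = 2.2321.
Expected steps from position 3 to position 4: 2.9018.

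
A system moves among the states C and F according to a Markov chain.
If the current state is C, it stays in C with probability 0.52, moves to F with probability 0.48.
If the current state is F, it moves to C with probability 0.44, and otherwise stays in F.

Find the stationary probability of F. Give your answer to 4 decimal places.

0.5217

Let the stationary distribution be π with π = πP and π_1 + π_2 = 1.
π_1 = 0.52·π_1 + 0.44·π_2
Solving with the normalization constraint gives π = (0.4783, 0.5217).
So the stationary probability of F is 0.5217.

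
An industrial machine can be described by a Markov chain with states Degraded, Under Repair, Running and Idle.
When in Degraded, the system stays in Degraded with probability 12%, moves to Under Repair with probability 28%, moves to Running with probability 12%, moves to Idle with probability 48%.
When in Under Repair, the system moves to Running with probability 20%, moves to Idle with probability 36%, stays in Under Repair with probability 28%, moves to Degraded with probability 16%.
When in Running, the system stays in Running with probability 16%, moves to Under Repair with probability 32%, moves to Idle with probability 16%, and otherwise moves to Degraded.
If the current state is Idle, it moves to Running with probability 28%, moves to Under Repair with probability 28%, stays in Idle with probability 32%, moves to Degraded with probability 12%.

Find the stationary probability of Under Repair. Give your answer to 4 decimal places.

0.2881

Let the stationary distribution be π with π = πP and π_1 + π_2 + π_3 + π_4 = 1.
π_1 = 0.12·π_1 + 0.16·π_2 + 0.36·π_3 + 0.12·π_4
π_2 = 0.28·π_1 + 0.28·π_2 + 0.32·π_3 + 0.28·π_4
π_3 = 0.12·π_1 + 0.2·π_2 + 0.16·π_3 + 0.28·π_4
Solving with the normalization constraint gives π = (0.1804, 0.2881, 0.2036, 0.3278).
So the stationary probability of Under Repair is 0.2881.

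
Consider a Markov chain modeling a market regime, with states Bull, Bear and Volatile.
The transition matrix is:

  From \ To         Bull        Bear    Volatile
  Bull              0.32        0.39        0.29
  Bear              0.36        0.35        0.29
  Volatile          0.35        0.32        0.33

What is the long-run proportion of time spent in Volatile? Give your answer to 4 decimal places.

Let the stationary distribution be π with π = πP and π_1 + π_2 + π_3 = 1.
π_1 = 0.32·π_1 + 0.36·π_2 + 0.35·π_3
π_2 = 0.39·π_1 + 0.35·π_2 + 0.32·π_3
Solving with the normalization constraint gives π = (0.3432, 0.3547, 0.3021).
So the stationary probability of Volatile is 0.3021.

0.3021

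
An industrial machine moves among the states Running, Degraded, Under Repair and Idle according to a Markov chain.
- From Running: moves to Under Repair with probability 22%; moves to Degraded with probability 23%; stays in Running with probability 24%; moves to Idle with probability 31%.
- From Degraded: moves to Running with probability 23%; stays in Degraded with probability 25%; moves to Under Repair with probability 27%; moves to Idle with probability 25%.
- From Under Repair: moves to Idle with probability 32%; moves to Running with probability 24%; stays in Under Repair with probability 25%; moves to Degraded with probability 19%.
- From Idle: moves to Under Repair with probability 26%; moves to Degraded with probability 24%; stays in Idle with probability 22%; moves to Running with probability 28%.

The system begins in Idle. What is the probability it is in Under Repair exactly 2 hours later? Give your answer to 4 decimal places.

Propagate the distribution vector 2 hours from Idle.
After 0 hours: (0.0000, 0.0000, 0.0000, 1.0000)
After 1 hour: (0.2800, 0.2400, 0.2600, 0.2200)
After 2 hours: (0.2464, 0.2266, 0.2486, 0.2784)
P(in Under Repair after 2 hours) = 0.2486

0.2486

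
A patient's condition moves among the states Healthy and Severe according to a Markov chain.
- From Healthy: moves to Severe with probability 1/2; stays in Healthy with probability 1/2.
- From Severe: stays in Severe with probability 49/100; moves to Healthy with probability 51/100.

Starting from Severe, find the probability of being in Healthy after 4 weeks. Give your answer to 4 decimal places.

Propagate the distribution vector 4 weeks from Severe.
After 0 weeks: (0.0000, 1.0000)
After 1 week: (0.5100, 0.4900)
After 2 weeks: (0.5049, 0.4951)
After 3 weeks: (0.5050, 0.4950)
After 4 weeks: (0.5050, 0.4950)
P(in Healthy after 4 weeks) = 0.5050

0.5050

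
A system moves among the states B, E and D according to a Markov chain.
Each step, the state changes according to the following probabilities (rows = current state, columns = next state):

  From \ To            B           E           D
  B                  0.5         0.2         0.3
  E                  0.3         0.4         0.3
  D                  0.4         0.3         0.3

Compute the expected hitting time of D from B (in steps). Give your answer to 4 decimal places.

3.3333

Let t(s) be the expected number of steps to first reach D from state s, with t(D) = 0. Conditioning on the first step:
t(B) = 1 + 0.5·t(B) + 0.2·t(E)
t(E) = 1 + 0.3·t(B) + 0.4·t(E)
Solving: t(B) = 3.3333, t(E) = 3.3333.
Expected steps from B to D: 3.3333.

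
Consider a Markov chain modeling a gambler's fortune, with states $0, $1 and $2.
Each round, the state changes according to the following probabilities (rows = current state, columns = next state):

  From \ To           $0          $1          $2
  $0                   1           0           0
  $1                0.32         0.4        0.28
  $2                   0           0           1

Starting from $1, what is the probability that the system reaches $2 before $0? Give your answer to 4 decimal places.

0.4667

Let h(s) be the probability of absorption at $2 starting from transient state s. Then h($2) = 1 and h($0) = 0. By first-step analysis:
h($1) = 0.32·0 + 0.4·h($1) + 0.28·1
Solving: h($1) = 0.4667.
Starting from $1, the probability is 0.4667.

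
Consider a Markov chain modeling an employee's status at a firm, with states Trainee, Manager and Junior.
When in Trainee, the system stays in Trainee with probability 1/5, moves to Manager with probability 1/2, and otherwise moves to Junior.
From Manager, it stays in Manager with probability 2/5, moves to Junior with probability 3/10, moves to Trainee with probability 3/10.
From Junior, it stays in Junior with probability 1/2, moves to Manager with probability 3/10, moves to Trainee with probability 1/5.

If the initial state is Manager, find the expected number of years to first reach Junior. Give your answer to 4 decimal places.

3.3333

Let t(s) be the expected number of years to first reach Junior from state s, with t(Junior) = 0. Conditioning on the first year:
t(Trainee) = 1 + 0.2·t(Trainee) + 0.5·t(Manager)
t(Manager) = 1 + 0.3·t(Trainee) + 0.4·t(Manager)
Solving: t(Trainee) = 3.3333, t(Manager) = 3.3333.
Expected years from Manager to Junior: 3.3333.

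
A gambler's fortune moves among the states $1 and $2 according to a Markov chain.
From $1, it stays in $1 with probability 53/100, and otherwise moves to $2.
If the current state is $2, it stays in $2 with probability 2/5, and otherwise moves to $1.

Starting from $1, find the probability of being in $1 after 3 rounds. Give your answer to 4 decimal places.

0.5606

Propagate the distribution vector 3 rounds from $1.
After 0 rounds: (1.0000, 0.0000)
After 1 round: (0.5300, 0.4700)
After 2 rounds: (0.5629, 0.4371)
After 3 rounds: (0.5606, 0.4394)
P(in $1 after 3 rounds) = 0.5606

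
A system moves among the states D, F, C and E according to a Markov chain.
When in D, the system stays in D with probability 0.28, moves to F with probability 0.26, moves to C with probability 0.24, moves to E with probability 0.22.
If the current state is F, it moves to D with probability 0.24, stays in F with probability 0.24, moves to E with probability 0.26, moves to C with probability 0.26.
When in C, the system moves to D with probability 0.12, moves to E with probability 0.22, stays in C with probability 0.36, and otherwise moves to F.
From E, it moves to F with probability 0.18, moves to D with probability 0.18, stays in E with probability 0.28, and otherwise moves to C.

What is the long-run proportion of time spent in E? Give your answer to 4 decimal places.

0.2446

Let the stationary distribution be π with π = πP and π_1 + π_2 + π_3 + π_4 = 1.
π_1 = 0.28·π_1 + 0.24·π_2 + 0.12·π_3 + 0.18·π_4
π_2 = 0.26·π_1 + 0.24·π_2 + 0.3·π_3 + 0.18·π_4
π_3 = 0.24·π_1 + 0.26·π_2 + 0.36·π_3 + 0.36·π_4
Solving with the normalization constraint gives π = (0.1957, 0.2479, 0.3117, 0.2446).
So the stationary probability of E is 0.2446.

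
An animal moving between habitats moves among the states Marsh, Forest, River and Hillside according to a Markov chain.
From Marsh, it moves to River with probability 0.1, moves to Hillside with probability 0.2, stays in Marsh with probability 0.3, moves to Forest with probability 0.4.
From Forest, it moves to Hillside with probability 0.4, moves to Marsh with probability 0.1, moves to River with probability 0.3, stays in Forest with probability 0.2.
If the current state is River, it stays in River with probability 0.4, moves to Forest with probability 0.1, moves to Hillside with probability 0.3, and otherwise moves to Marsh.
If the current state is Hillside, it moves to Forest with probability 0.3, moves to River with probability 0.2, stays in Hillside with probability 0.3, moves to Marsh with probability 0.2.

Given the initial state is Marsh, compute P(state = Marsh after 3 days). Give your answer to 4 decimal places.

0.1920

Propagate the distribution vector 3 days from Marsh.
After 0 days: (1.0000, 0.0000, 0.0000, 0.0000)
After 1 day: (0.3000, 0.4000, 0.1000, 0.2000)
After 2 days: (0.1900, 0.2700, 0.2300, 0.3100)
After 3 days: (0.1920, 0.2460, 0.2540, 0.3080)
P(in Marsh after 3 days) = 0.1920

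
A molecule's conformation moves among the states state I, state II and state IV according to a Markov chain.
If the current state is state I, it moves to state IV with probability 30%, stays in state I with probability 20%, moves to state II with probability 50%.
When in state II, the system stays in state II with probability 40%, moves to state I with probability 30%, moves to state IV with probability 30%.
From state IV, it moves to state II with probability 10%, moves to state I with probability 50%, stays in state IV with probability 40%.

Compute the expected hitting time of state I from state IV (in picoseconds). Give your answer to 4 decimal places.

Let t(s) be the expected number of picoseconds to first reach state I from state s, with t(state I) = 0. Conditioning on the first picosecond:
t(state II) = 1 + 0.4·t(state II) + 0.3·t(state IV)
t(state IV) = 1 + 0.1·t(state II) + 0.4·t(state IV)
Solving: t(state II) = 2.7273, t(state IV) = 2.1212.
Expected picoseconds from state IV to state I: 2.1212.

2.1212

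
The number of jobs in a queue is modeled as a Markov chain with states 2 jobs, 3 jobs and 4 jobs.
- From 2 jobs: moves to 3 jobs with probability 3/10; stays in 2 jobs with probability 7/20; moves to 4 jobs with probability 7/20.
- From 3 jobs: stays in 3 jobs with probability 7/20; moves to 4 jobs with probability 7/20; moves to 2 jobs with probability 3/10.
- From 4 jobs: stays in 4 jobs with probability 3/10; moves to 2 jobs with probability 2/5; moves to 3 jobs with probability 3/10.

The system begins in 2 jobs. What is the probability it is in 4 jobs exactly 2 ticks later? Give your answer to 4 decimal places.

0.3325

Sum over the intermediate state after 1 tick:
P = P(2 jobs→2 jobs)·P(2 jobs→4 jobs) + P(2 jobs→3 jobs)·P(3 jobs→4 jobs) + P(2 jobs→4 jobs)·P(4 jobs→4 jobs)
  = 0.35×0.35 + 0.3×0.35 + 0.35×0.3
  = 0.1225 + 0.1050 + 0.1050 = 0.3325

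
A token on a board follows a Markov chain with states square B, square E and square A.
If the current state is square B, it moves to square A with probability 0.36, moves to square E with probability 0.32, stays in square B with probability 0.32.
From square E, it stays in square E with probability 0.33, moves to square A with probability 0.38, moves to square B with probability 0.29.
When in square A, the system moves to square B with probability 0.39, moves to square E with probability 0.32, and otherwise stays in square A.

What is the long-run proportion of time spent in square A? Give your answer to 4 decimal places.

0.3425

Let the stationary distribution be π with π = πP and π_1 + π_2 + π_3 = 1.
π_1 = 0.32·π_1 + 0.29·π_2 + 0.39·π_3
π_2 = 0.32·π_1 + 0.33·π_2 + 0.32·π_3
Solving with the normalization constraint gives π = (0.3343, 0.3232, 0.3425).
So the stationary probability of square A is 0.3425.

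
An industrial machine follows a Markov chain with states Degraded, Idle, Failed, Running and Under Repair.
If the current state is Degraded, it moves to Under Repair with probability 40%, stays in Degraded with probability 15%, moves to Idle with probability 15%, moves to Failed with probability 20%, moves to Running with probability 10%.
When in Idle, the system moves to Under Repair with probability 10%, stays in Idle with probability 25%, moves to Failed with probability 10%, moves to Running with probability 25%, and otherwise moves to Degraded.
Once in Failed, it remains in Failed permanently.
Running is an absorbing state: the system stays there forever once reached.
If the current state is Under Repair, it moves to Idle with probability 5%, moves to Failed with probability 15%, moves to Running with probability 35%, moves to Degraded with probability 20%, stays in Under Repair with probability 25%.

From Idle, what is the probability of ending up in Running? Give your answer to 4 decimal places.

0.6349

Let h(s) be the probability of absorption at Running starting from transient state s. Then h(Running) = 1 and h(Failed) = 0. By first-step analysis:
h(Degraded) = 0.15·h(Degraded) + 0.15·h(Idle) + 0.2·0 + 0.1·1 + 0.4·h(Under Repair)
h(Idle) = 0.3·h(Degraded) + 0.25·h(Idle) + 0.1·0 + 0.25·1 + 0.1·h(Under Repair)
h(Under Repair) = 0.2·h(Degraded) + 0.05·h(Idle) + 0.15·0 + 0.35·1 + 0.25·h(Under Repair)
Solving: h(Degraded) = 0.5365, h(Idle) = 0.6349, h(Under Repair) = 0.6521.
Starting from Idle, the probability is 0.6349.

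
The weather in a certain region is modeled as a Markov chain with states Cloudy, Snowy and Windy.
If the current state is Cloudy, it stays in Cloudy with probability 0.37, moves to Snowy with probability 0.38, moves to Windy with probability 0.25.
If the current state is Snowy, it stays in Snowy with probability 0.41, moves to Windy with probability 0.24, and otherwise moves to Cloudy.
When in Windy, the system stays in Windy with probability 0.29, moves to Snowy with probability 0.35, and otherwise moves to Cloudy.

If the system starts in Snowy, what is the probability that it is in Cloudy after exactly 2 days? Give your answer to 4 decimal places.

Sum over the intermediate state after 1 day:
P = P(Snowy→Cloudy)·P(Cloudy→Cloudy) + P(Snowy→Snowy)·P(Snowy→Cloudy) + P(Snowy→Windy)·P(Windy→Cloudy)
  = 0.35×0.37 + 0.41×0.35 + 0.24×0.36
  = 0.1295 + 0.1435 + 0.0864 = 0.3594

0.3594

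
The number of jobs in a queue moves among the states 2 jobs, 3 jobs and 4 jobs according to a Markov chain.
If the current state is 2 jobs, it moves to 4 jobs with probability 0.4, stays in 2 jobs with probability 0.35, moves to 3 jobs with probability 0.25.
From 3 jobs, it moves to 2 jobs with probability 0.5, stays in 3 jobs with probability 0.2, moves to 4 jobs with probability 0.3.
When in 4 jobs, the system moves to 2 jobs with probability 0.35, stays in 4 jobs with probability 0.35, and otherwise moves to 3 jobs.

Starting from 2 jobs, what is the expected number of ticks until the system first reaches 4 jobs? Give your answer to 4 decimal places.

2.6582

Let t(s) be the expected number of ticks to first reach 4 jobs from state s, with t(4 jobs) = 0. Conditioning on the first tick:
t(2 jobs) = 1 + 0.35·t(2 jobs) + 0.25·t(3 jobs)
t(3 jobs) = 1 + 0.5·t(2 jobs) + 0.2·t(3 jobs)
Solving: t(2 jobs) = 2.6582, t(3 jobs) = 2.9114.
Expected ticks from 2 jobs to 4 jobs: 2.6582.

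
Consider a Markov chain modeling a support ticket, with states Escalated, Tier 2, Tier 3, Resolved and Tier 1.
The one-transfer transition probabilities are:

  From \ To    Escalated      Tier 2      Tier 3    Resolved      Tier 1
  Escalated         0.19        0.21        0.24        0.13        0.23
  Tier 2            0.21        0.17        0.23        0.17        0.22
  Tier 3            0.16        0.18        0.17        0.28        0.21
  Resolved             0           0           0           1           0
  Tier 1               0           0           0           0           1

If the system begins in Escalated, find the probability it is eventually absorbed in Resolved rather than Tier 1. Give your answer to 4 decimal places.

Let h(s) be the probability of absorption at Resolved starting from transient state s. Then h(Resolved) = 1 and h(Tier 1) = 0. By first-step analysis:
h(Escalated) = 0.19·h(Escalated) + 0.21·h(Tier 2) + 0.24·h(Tier 3) + 0.13·1 + 0.23·0
h(Tier 2) = 0.21·h(Escalated) + 0.17·h(Tier 2) + 0.23·h(Tier 3) + 0.17·1 + 0.22·0
h(Tier 3) = 0.16·h(Escalated) + 0.18·h(Tier 2) + 0.17·h(Tier 3) + 0.28·1 + 0.21·0
Solving: h(Escalated) = 0.4336, h(Tier 2) = 0.4587, h(Tier 3) = 0.5204.
Starting from Escalated, the probability is 0.4336.

0.4336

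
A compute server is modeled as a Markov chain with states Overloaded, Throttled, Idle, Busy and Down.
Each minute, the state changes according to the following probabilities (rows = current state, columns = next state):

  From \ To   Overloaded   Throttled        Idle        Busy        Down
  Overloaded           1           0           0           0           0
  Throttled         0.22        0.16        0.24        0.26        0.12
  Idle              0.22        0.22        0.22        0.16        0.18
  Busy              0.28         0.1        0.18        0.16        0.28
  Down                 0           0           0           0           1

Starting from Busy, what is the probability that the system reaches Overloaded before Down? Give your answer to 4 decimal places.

0.5210

Let h(s) be the probability of absorption at Overloaded starting from transient state s. Then h(Overloaded) = 1 and h(Down) = 0. By first-step analysis:
h(Throttled) = 0.22·1 + 0.16·h(Throttled) + 0.24·h(Idle) + 0.26·h(Busy) + 0.12·0
h(Idle) = 0.22·1 + 0.22·h(Throttled) + 0.22·h(Idle) + 0.16·h(Busy) + 0.18·0
h(Busy) = 0.28·1 + 0.1·h(Throttled) + 0.18·h(Idle) + 0.16·h(Busy) + 0.28·0
Solving: h(Throttled) = 0.5811, h(Idle) = 0.5528, h(Busy) = 0.5210.
Starting from Busy, the probability is 0.5210.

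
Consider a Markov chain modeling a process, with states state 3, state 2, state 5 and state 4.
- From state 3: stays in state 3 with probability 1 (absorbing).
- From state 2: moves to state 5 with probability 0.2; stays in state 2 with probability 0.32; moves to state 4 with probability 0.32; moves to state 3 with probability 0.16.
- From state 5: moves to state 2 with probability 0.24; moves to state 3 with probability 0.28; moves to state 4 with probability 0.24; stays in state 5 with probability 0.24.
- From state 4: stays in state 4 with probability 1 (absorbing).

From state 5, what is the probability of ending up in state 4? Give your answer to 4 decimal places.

0.5119

Let h(s) be the probability of absorption at state 4 starting from transient state s. Then h(state 4) = 1 and h(state 3) = 0. By first-step analysis:
h(state 2) = 0.16·0 + 0.32·h(state 2) + 0.2·h(state 5) + 0.32·1
h(state 5) = 0.28·0 + 0.24·h(state 2) + 0.24·h(state 5) + 0.24·1
Solving: h(state 2) = 0.6212, h(state 5) = 0.5119.
Starting from state 5, the probability is 0.5119.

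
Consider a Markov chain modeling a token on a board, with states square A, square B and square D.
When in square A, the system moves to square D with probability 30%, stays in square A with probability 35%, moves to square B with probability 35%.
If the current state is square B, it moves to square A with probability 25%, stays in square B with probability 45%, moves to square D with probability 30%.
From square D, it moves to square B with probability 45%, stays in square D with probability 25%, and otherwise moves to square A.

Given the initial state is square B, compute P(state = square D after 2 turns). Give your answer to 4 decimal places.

0.2850

Sum over the intermediate state after 1 turn:
P = P(square B→square A)·P(square A→square D) + P(square B→square B)·P(square B→square D) + P(square B→square D)·P(square D→square D)
  = 0.25×0.3 + 0.45×0.3 + 0.3×0.25
  = 0.0750 + 0.1350 + 0.0750 = 0.2850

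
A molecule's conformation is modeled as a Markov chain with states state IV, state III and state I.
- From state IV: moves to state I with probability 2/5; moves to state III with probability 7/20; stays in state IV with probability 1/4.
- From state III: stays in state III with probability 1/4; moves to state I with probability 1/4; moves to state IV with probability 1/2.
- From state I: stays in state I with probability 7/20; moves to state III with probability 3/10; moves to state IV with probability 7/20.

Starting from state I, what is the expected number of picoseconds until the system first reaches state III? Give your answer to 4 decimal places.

Let t(s) be the expected number of picoseconds to first reach state III from state s, with t(state III) = 0. Conditioning on the first picosecond:
t(state IV) = 1 + 0.25·t(state IV) + 0.4·t(state I)
t(state I) = 1 + 0.35·t(state IV) + 0.35·t(state I)
Solving: t(state IV) = 3.0216, t(state I) = 3.1655.
Expected picoseconds from state I to state III: 3.1655.

3.1655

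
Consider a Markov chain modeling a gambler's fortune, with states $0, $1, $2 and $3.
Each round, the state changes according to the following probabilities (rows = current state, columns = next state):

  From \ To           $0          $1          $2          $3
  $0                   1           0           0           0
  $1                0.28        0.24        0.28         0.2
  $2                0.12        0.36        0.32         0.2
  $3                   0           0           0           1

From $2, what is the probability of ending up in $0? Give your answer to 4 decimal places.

Let h(s) be the probability of absorption at $0 starting from transient state s. Then h($0) = 1 and h($3) = 0. By first-step analysis:
h($1) = 0.28·1 + 0.24·h($1) + 0.28·h($2) + 0.2·0
h($2) = 0.12·1 + 0.36·h($1) + 0.32·h($2) + 0.2·0
Solving: h($1) = 0.5385, h($2) = 0.4615.
Starting from $2, the probability is 0.4615.

0.4615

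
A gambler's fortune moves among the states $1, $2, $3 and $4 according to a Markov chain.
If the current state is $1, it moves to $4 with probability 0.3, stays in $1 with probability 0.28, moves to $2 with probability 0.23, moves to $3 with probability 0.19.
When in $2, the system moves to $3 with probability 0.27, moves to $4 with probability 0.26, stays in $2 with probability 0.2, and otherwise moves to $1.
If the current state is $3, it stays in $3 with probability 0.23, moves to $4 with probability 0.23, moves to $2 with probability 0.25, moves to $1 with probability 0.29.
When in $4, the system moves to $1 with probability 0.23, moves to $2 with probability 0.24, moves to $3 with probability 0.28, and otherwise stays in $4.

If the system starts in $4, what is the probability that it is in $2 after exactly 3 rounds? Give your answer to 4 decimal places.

Propagate the distribution vector 3 rounds from $4.
After 0 rounds: (0.0000, 0.0000, 0.0000, 1.0000)
After 1 round: (0.2300, 0.2400, 0.2800, 0.2500)
After 2 rounds: (0.2679, 0.2309, 0.2429, 0.2583)
After 3 rounds: (0.2672, 0.2305, 0.2414, 0.2608)
P(in $2 after 3 rounds) = 0.2305

0.2305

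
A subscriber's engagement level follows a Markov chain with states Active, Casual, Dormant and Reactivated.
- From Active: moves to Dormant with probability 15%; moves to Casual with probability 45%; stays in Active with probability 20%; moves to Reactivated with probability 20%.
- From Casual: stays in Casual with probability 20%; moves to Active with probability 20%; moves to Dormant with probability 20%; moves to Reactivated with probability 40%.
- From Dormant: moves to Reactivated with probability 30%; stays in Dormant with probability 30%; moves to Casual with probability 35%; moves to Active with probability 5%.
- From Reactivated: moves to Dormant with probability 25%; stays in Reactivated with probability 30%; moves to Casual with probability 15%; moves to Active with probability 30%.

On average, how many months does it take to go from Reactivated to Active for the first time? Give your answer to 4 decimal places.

Let t(s) be the expected number of months to first reach Active from state s, with t(Active) = 0. Conditioning on the first month:
t(Casual) = 1 + 0.2·t(Casual) + 0.2·t(Dormant) + 0.4·t(Reactivated)
t(Dormant) = 1 + 0.35·t(Casual) + 0.3·t(Dormant) + 0.3·t(Reactivated)
t(Reactivated) = 1 + 0.15·t(Casual) + 0.25·t(Dormant) + 0.3·t(Reactivated)
Solving: t(Casual) = 5.0508, t(Dormant) = 5.9391, t(Reactivated) = 4.6320.
Expected months from Reactivated to Active: 4.6320.

4.6320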